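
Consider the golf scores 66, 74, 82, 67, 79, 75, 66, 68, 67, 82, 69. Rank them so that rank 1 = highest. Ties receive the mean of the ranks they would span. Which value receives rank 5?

Sorted (descending): 82, 82, 79, 75, 74, 69, 68, 67, 67, 66, 66
The 2 values of 82 occupy positions 1–2 → average rank (1+2)/2 = 1.5.
The 2 values of 67 occupy positions 8–9 → average rank (8+9)/2 = 8.5.
The 2 values of 66 occupy positions 10–11 → average rank (10+11)/2 = 10.5.
Rank 5 → value 74.

74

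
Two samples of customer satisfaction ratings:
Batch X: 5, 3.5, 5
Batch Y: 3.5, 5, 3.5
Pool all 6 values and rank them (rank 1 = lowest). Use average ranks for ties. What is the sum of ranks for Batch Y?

Sorted (ascending): 3.5, 3.5, 3.5, 5, 5, 5
The 3 values of 3.5 occupy positions 1–3 → average rank 2.
The 3 values of 5 occupy positions 4–6 → average rank 5.
Batch Y values → pooled ranks: 3.5→2, 5→5, 3.5→2
Rank sum = 2 + 5 + 2 = 9

9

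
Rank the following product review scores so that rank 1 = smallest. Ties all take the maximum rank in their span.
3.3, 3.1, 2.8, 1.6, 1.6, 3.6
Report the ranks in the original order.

5, 4, 3, 2, 2, 6

Sorted (ascending): 1.6, 1.6, 2.8, 3.1, 3.3, 3.6
The 2 values of 1.6 occupy positions 1–2 → each gets rank 2.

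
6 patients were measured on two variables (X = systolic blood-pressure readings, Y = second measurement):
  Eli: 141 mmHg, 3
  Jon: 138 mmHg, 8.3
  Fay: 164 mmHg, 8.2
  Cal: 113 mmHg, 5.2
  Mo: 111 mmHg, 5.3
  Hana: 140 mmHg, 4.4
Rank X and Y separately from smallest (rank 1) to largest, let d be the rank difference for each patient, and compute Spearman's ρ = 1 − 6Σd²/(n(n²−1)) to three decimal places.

Ranks of variable 1: 5, 3, 6, 2, 1, 4
Ranks of variable 2: 1, 6, 5, 3, 4, 2
d = r₁ − r₂: 4, -3, 1, -1, -3, 2
d²: 16, 9, 1, 1, 9, 4; Σd² = 40
ρ = 1 − 6·40/(6·35) = 1 − 240/210 = -0.143

-0.143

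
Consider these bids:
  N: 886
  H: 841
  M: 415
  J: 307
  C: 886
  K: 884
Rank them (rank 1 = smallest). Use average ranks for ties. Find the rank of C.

5.5

Sorted (ascending): 307, 415, 841, 884, 886, 886
The 2 values of 886 occupy positions 5–6 → average rank (5+6)/2 = 5.5.
C has value 886 → rank 5.5.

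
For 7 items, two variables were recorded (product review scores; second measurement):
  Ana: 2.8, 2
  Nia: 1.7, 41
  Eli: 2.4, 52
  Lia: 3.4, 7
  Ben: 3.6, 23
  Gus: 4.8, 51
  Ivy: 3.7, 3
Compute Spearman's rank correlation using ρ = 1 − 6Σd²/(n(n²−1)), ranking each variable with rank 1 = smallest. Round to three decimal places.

Ranks of variable 1: 3, 1, 2, 4, 5, 7, 6
Ranks of variable 2: 1, 5, 7, 3, 4, 6, 2
d = r₁ − r₂: 2, -4, -5, 1, 1, 1, 4
d²: 4, 16, 25, 1, 1, 1, 16; Σd² = 64
ρ = 1 − 6·64/(7·48) = 1 − 384/336 = -0.143

-0.143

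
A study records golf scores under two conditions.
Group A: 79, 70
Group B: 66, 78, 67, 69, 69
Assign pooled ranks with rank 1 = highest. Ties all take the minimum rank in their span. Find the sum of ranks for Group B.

Sorted (descending): 79, 78, 70, 69, 69, 67, 66
The 2 values of 69 occupy positions 4–5 → each gets rank 4.
Group B values → pooled ranks: 66→7, 78→2, 67→6, 69→4, 69→4
Rank sum = 7 + 2 + 6 + 4 + 4 = 23

23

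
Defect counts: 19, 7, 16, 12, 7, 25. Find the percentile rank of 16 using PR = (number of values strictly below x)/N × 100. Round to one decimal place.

50.0

N = 6.
Strictly below 16: 3. Equal to 16: 1.
PR = 3/6 × 100 = 50.0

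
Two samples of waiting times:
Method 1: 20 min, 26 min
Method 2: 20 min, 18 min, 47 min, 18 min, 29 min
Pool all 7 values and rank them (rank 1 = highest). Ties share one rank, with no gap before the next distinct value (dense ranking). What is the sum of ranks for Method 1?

Sorted (descending): 47, 29, 26, 20, 20, 18, 18
The 2 values of 20 share dense rank 4.
The 2 values of 18 share dense rank 5.
Remaining distinct values take the next consecutive integers.
Method 1 values → pooled ranks: 20→4, 26→3
Rank sum = 4 + 3 = 7

7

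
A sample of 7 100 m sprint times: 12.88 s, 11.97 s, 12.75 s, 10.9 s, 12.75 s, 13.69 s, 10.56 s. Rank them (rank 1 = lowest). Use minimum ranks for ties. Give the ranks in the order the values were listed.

Sorted (ascending): 10.56, 10.9, 11.97, 12.75, 12.75, 12.88, 13.69
The 2 values of 12.75 occupy positions 4–5 → each gets rank 4.

6, 3, 4, 2, 4, 7, 1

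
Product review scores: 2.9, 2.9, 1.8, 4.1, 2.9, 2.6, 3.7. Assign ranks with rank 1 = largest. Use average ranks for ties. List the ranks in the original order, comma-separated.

Sorted (descending): 4.1, 3.7, 2.9, 2.9, 2.9, 2.6, 1.8
The 3 values of 2.9 occupy positions 3–5 → average rank 4.

4, 4, 7, 1, 4, 6, 2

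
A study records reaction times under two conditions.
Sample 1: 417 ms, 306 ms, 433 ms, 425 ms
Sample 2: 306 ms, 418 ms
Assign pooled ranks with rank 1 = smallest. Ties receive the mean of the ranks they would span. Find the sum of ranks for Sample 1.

Sorted (ascending): 306, 306, 417, 418, 425, 433
The 2 values of 306 occupy positions 1–2 → average rank (1+2)/2 = 1.5.
Sample 1 values → pooled ranks: 417→3, 306→1.5, 433→6, 425→5
Rank sum = 3 + 1.5 + 6 + 5 = 15.5

15.5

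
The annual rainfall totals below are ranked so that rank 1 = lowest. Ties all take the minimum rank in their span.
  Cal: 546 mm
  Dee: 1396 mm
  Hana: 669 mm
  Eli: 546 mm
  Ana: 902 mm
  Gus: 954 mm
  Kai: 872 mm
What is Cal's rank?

1

Sorted (ascending): 546, 546, 669, 872, 902, 954, 1396
The 2 values of 546 occupy positions 1–2 → each gets rank 1.
Cal has value 546 mm → rank 1.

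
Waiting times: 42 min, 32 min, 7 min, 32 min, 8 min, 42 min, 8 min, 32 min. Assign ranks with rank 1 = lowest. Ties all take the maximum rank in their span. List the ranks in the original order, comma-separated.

Sorted (ascending): 7, 8, 8, 32, 32, 32, 42, 42
The 2 values of 8 occupy positions 2–3 → each gets rank 3.
The 3 values of 32 occupy positions 4–6 → each gets rank 6.
The 2 values of 42 occupy positions 7–8 → each gets rank 8.

8, 6, 1, 6, 3, 8, 3, 6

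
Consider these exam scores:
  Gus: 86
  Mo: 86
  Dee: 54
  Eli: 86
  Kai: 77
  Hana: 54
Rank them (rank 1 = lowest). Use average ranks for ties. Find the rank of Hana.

Sorted (ascending): 54, 54, 77, 86, 86, 86
The 2 values of 54 occupy positions 1–2 → average rank (1+2)/2 = 1.5.
The 3 values of 86 occupy positions 4–6 → average rank 5.
Hana has value 54 → rank 1.5.

1.5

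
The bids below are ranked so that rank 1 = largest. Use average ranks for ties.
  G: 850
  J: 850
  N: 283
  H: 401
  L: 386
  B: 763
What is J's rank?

1.5

Sorted (descending): 850, 850, 763, 401, 386, 283
The 2 values of 850 occupy positions 1–2 → average rank (1+2)/2 = 1.5.
J has value 850 → rank 1.5.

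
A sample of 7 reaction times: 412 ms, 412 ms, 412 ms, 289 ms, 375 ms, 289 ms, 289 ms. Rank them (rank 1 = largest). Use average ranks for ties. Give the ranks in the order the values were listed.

2, 2, 2, 6, 4, 6, 6

Sorted (descending): 412, 412, 412, 375, 289, 289, 289
The 3 values of 412 occupy positions 1–3 → average rank 2.
The 3 values of 289 occupy positions 5–7 → average rank 6.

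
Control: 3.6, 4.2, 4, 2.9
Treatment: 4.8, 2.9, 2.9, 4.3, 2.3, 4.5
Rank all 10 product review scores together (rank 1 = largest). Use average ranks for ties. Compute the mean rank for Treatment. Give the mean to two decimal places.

5.33

Sorted (descending): 4.8, 4.5, 4.3, 4.2, 4, 3.6, 2.9, 2.9, 2.9, 2.3
The 3 values of 2.9 occupy positions 7–9 → average rank 8.
Treatment values → pooled ranks: 4.8→1, 2.9→8, 2.9→8, 4.3→3, 2.3→10, 4.5→2
Mean rank = (1 + 8 + 8 + 3 + 10 + 2) / 6 = 5.33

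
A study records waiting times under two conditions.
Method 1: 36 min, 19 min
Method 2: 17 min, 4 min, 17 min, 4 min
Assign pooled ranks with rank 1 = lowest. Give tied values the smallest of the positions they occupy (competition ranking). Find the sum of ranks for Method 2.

8

Sorted (ascending): 4, 4, 17, 17, 19, 36
The 2 values of 4 occupy positions 1–2 → each gets rank 1.
The 2 values of 17 occupy positions 3–4 → each gets rank 3.
Method 2 values → pooled ranks: 17→3, 4→1, 17→3, 4→1
Rank sum = 3 + 1 + 3 + 1 = 8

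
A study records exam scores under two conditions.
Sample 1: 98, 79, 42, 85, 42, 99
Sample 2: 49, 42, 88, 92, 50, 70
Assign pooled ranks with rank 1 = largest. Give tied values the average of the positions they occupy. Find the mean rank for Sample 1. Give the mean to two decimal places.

6.00

Sorted (descending): 99, 98, 92, 88, 85, 79, 70, 50, 49, 42, 42, 42
The 3 values of 42 occupy positions 10–12 → average rank 11.
Sample 1 values → pooled ranks: 98→2, 79→6, 42→11, 85→5, 42→11, 99→1
Mean rank = (2 + 6 + 11 + 5 + 11 + 1) / 6 = 6.00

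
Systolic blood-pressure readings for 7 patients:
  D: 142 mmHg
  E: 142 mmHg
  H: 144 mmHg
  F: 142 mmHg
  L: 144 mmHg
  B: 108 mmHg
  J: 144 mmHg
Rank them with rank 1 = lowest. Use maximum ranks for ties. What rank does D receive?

Sorted (ascending): 108, 142, 142, 142, 144, 144, 144
The 3 values of 142 occupy positions 2–4 → each gets rank 4.
The 3 values of 144 occupy positions 5–7 → each gets rank 7.
D has value 142 mmHg → rank 4.

4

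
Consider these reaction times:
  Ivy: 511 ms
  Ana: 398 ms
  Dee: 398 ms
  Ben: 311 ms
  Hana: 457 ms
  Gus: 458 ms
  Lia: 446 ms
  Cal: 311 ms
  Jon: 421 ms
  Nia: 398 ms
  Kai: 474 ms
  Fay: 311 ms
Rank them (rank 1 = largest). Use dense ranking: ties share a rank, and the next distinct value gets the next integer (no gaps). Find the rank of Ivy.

1

Sorted (descending): 511, 474, 458, 457, 446, 421, 398, 398, 398, 311, 311, 311
The 3 values of 398 share dense rank 7.
The 3 values of 311 share dense rank 8.
Remaining distinct values take the next consecutive integers.
Ivy has value 511 ms → rank 1.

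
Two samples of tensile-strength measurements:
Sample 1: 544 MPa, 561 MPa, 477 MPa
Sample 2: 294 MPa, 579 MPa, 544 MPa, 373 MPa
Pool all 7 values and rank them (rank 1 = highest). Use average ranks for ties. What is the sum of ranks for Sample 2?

Sorted (descending): 579, 561, 544, 544, 477, 373, 294
The 2 values of 544 occupy positions 3–4 → average rank (3+4)/2 = 3.5.
Sample 2 values → pooled ranks: 294→7, 579→1, 544→3.5, 373→6
Rank sum = 7 + 1 + 3.5 + 6 = 17.5

17.5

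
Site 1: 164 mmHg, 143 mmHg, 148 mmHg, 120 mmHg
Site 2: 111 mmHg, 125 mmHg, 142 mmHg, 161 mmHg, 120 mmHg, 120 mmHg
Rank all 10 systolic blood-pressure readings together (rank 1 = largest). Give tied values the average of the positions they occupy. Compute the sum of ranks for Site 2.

Sorted (descending): 164, 161, 148, 143, 142, 125, 120, 120, 120, 111
The 3 values of 120 occupy positions 7–9 → average rank 8.
Site 2 values → pooled ranks: 111→10, 125→6, 142→5, 161→2, 120→8, 120→8
Rank sum = 10 + 6 + 5 + 2 + 8 + 8 = 39

39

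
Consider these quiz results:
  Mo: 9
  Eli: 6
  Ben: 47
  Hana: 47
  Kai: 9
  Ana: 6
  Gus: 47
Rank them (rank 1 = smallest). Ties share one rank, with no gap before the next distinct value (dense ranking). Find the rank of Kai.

2

Sorted (ascending): 6, 6, 9, 9, 47, 47, 47
The 2 values of 6 share dense rank 1.
The 2 values of 9 share dense rank 2.
The 3 values of 47 share dense rank 3.
Kai has value 9 → rank 2.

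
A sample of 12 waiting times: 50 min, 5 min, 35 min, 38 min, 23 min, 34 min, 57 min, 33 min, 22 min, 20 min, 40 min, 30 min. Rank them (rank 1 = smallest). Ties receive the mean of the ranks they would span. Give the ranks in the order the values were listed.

11, 1, 8, 9, 4, 7, 12, 6, 3, 2, 10, 5

Sorted (ascending): 5, 20, 22, 23, 30, 33, 34, 35, 38, 40, 50, 57
No ties — each value takes its position as its rank.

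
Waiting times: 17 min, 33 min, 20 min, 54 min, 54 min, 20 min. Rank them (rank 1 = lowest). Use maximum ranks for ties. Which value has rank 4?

33

Sorted (ascending): 17, 20, 20, 33, 54, 54
The 2 values of 20 occupy positions 2–3 → each gets rank 3.
The 2 values of 54 occupy positions 5–6 → each gets rank 6.
Rank 4 → value 33.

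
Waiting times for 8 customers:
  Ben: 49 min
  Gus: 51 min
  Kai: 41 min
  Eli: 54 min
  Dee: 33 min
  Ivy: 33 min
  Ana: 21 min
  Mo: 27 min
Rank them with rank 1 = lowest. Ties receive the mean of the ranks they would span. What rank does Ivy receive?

3.5

Sorted (ascending): 21, 27, 33, 33, 41, 49, 51, 54
The 2 values of 33 occupy positions 3–4 → average rank (3+4)/2 = 3.5.
Ivy has value 33 min → rank 3.5.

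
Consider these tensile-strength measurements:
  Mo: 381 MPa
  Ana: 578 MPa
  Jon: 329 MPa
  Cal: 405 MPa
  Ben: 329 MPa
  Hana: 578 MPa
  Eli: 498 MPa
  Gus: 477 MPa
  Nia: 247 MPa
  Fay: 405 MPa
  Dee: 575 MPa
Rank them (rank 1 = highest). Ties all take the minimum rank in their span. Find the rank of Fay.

6

Sorted (descending): 578, 578, 575, 498, 477, 405, 405, 381, 329, 329, 247
The 2 values of 578 occupy positions 1–2 → each gets rank 1.
The 2 values of 405 occupy positions 6–7 → each gets rank 6.
The 2 values of 329 occupy positions 9–10 → each gets rank 9.
Fay has value 405 MPa → rank 6.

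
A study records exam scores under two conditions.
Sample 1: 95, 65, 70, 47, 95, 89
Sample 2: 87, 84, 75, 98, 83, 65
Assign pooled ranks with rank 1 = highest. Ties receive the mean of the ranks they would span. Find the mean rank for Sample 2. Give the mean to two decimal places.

Sorted (descending): 98, 95, 95, 89, 87, 84, 83, 75, 70, 65, 65, 47
The 2 values of 95 occupy positions 2–3 → average rank (2+3)/2 = 2.5.
The 2 values of 65 occupy positions 10–11 → average rank (10+11)/2 = 10.5.
Sample 2 values → pooled ranks: 87→5, 84→6, 75→8, 98→1, 83→7, 65→10.5
Mean rank = (5 + 6 + 8 + 1 + 7 + 10.5) / 6 = 6.25

6.25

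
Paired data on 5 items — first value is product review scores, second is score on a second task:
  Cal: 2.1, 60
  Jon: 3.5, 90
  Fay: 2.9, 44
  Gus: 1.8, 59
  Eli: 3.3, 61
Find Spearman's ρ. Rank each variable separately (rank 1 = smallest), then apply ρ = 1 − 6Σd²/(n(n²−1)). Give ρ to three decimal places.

Ranks of variable 1: 2, 5, 3, 1, 4
Ranks of variable 2: 3, 5, 1, 2, 4
d = r₁ − r₂: -1, 0, 2, -1, 0
d²: 1, 0, 4, 1, 0; Σd² = 6
ρ = 1 − 6·6/(5·24) = 1 − 36/120 = 0.700

0.700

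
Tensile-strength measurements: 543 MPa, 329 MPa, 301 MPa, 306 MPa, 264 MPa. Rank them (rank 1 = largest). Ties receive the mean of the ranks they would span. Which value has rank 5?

264

Sorted (descending): 543, 329, 306, 301, 264
No ties — each value takes its position as its rank.
Rank 5 → value 264.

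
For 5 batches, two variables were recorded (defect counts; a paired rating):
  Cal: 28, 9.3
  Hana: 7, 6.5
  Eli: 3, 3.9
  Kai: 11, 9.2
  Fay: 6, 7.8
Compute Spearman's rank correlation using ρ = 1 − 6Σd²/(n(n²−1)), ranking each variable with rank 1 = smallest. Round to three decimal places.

0.900

Ranks of variable 1: 5, 3, 1, 4, 2
Ranks of variable 2: 5, 2, 1, 4, 3
d = r₁ − r₂: 0, 1, 0, 0, -1
d²: 0, 1, 0, 0, 1; Σd² = 2
ρ = 1 − 6·2/(5·24) = 1 − 12/120 = 0.900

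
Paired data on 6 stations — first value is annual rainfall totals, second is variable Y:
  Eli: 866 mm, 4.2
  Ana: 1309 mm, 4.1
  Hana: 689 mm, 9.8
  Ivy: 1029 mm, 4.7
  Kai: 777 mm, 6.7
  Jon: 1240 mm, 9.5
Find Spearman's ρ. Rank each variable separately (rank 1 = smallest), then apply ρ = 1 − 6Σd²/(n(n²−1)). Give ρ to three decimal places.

Ranks of variable 1: 3, 6, 1, 4, 2, 5
Ranks of variable 2: 2, 1, 6, 3, 4, 5
d = r₁ − r₂: 1, 5, -5, 1, -2, 0
d²: 1, 25, 25, 1, 4, 0; Σd² = 56
ρ = 1 − 6·56/(6·35) = 1 − 336/210 = -0.600

-0.600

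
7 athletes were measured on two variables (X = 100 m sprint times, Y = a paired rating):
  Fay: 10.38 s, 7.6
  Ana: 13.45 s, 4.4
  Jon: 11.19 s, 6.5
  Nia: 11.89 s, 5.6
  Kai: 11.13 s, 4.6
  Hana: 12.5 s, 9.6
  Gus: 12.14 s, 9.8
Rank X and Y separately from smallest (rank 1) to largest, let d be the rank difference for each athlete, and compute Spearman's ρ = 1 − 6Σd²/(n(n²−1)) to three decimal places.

Ranks of variable 1: 1, 7, 3, 4, 2, 6, 5
Ranks of variable 2: 5, 1, 4, 3, 2, 6, 7
d = r₁ − r₂: -4, 6, -1, 1, 0, 0, -2
d²: 16, 36, 1, 1, 0, 0, 4; Σd² = 58
ρ = 1 − 6·58/(7·48) = 1 − 348/336 = -0.036

-0.036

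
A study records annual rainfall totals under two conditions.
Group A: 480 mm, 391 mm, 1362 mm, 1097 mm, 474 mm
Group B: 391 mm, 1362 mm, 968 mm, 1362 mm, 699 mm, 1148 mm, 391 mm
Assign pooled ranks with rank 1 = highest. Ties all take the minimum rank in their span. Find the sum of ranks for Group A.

Sorted (descending): 1362, 1362, 1362, 1148, 1097, 968, 699, 480, 474, 391, 391, 391
The 3 values of 1362 occupy positions 1–3 → each gets rank 1.
The 3 values of 391 occupy positions 10–12 → each gets rank 10.
Group A values → pooled ranks: 480→8, 391→10, 1362→1, 1097→5, 474→9
Rank sum = 8 + 10 + 1 + 5 + 9 = 33

33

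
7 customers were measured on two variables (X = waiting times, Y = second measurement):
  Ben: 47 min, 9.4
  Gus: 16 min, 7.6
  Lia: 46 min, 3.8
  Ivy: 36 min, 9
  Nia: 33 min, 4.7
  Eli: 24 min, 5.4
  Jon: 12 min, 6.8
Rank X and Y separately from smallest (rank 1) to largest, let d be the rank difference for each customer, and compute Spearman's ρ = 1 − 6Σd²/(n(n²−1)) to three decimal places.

Ranks of variable 1: 7, 2, 6, 5, 4, 3, 1
Ranks of variable 2: 7, 5, 1, 6, 2, 3, 4
d = r₁ − r₂: 0, -3, 5, -1, 2, 0, -3
d²: 0, 9, 25, 1, 4, 0, 9; Σd² = 48
ρ = 1 − 6·48/(7·48) = 1 − 288/336 = 0.143

0.143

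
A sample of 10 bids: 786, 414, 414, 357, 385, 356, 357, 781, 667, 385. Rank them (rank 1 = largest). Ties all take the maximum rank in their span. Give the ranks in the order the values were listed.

Sorted (descending): 786, 781, 667, 414, 414, 385, 385, 357, 357, 356
The 2 values of 414 occupy positions 4–5 → each gets rank 5.
The 2 values of 385 occupy positions 6–7 → each gets rank 7.
The 2 values of 357 occupy positions 8–9 → each gets rank 9.

1, 5, 5, 9, 7, 10, 9, 2, 3, 7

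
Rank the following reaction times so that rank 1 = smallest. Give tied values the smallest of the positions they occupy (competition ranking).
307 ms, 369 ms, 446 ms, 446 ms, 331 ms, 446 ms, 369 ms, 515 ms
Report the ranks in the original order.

1, 3, 5, 5, 2, 5, 3, 8

Sorted (ascending): 307, 331, 369, 369, 446, 446, 446, 515
The 2 values of 369 occupy positions 3–4 → each gets rank 3.
The 3 values of 446 occupy positions 5–7 → each gets rank 5.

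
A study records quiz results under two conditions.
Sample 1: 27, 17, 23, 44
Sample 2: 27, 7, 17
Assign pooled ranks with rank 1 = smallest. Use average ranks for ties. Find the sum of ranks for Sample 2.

9

Sorted (ascending): 7, 17, 17, 23, 27, 27, 44
The 2 values of 17 occupy positions 2–3 → average rank (2+3)/2 = 2.5.
The 2 values of 27 occupy positions 5–6 → average rank (5+6)/2 = 5.5.
Sample 2 values → pooled ranks: 27→5.5, 7→1, 17→2.5
Rank sum = 5.5 + 1 + 2.5 = 9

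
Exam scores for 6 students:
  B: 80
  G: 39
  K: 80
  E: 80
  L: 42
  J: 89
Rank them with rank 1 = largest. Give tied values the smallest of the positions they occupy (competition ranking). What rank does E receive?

Sorted (descending): 89, 80, 80, 80, 42, 39
The 3 values of 80 occupy positions 2–4 → each gets rank 2.
E has value 80 → rank 2.

2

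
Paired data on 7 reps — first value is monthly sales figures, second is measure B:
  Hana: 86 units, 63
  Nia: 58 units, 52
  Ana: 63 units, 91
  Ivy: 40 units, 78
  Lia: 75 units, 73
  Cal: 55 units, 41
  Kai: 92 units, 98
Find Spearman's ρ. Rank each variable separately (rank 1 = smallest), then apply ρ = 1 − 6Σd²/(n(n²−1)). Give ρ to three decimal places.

0.429

Ranks of variable 1: 6, 3, 4, 1, 5, 2, 7
Ranks of variable 2: 3, 2, 6, 5, 4, 1, 7
d = r₁ − r₂: 3, 1, -2, -4, 1, 1, 0
d²: 9, 1, 4, 16, 1, 1, 0; Σd² = 32
ρ = 1 − 6·32/(7·48) = 1 − 192/336 = 0.429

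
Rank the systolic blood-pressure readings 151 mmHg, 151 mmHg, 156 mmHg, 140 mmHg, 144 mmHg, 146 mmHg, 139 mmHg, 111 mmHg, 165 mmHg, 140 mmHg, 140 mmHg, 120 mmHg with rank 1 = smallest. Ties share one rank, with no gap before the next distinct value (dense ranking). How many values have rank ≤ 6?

8

Sorted (ascending): 111, 120, 139, 140, 140, 140, 144, 146, 151, 151, 156, 165
The 3 values of 140 share dense rank 4.
The 2 values of 151 share dense rank 7.
Remaining distinct values take the next consecutive integers.
Ranks ≤ 6: {1, 2, 3, 4, 4, 4, 5, 6} → 8 values.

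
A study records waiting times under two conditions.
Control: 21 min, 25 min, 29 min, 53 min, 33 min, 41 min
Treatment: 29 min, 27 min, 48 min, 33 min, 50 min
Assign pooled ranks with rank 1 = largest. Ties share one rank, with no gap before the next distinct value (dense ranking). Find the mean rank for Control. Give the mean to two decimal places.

Sorted (descending): 53, 50, 48, 41, 33, 33, 29, 29, 27, 25, 21
The 2 values of 33 share dense rank 5.
The 2 values of 29 share dense rank 6.
Remaining distinct values take the next consecutive integers.
Control values → pooled ranks: 21→9, 25→8, 29→6, 53→1, 33→5, 41→4
Mean rank = (9 + 8 + 6 + 1 + 5 + 4) / 6 = 5.50

5.50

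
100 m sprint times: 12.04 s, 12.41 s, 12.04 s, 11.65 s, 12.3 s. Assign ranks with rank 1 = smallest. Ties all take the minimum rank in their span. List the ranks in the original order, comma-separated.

2, 5, 2, 1, 4

Sorted (ascending): 11.65, 12.04, 12.04, 12.3, 12.41
The 2 values of 12.04 occupy positions 2–3 → each gets rank 2.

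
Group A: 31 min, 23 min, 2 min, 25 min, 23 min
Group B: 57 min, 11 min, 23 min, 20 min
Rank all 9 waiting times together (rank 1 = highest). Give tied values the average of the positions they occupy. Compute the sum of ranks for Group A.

Sorted (descending): 57, 31, 25, 23, 23, 23, 20, 11, 2
The 3 values of 23 occupy positions 4–6 → average rank 5.
Group A values → pooled ranks: 31→2, 23→5, 2→9, 25→3, 23→5
Rank sum = 2 + 5 + 9 + 3 + 5 = 24

24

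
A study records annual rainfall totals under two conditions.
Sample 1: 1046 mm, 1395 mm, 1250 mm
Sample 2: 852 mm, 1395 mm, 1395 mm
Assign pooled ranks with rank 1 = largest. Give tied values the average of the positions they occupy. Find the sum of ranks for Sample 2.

Sorted (descending): 1395, 1395, 1395, 1250, 1046, 852
The 3 values of 1395 occupy positions 1–3 → average rank 2.
Sample 2 values → pooled ranks: 852→6, 1395→2, 1395→2
Rank sum = 6 + 2 + 2 = 10

10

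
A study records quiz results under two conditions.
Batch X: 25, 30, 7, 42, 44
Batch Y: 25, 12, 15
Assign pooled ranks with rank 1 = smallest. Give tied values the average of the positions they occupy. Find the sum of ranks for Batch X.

Sorted (ascending): 7, 12, 15, 25, 25, 30, 42, 44
The 2 values of 25 occupy positions 4–5 → average rank (4+5)/2 = 4.5.
Batch X values → pooled ranks: 25→4.5, 30→6, 7→1, 42→7, 44→8
Rank sum = 4.5 + 6 + 1 + 7 + 8 = 26.5

26.5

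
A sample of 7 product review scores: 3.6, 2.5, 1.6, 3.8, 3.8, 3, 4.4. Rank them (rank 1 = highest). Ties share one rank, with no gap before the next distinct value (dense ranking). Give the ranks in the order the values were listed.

3, 5, 6, 2, 2, 4, 1

Sorted (descending): 4.4, 3.8, 3.8, 3.6, 3, 2.5, 1.6
The 2 values of 3.8 share dense rank 2.
Remaining distinct values take the next consecutive integers.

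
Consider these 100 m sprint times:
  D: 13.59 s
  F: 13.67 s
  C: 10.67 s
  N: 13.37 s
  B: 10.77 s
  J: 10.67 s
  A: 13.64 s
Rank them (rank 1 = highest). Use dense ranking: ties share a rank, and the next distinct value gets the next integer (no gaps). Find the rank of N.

4

Sorted (descending): 13.67, 13.64, 13.59, 13.37, 10.77, 10.67, 10.67
The 2 values of 10.67 share dense rank 6.
Remaining distinct values take the next consecutive integers.
N has value 13.37 s → rank 4.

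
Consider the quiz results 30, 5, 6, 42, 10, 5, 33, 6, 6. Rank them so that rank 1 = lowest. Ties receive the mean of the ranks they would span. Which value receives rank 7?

30

Sorted (ascending): 5, 5, 6, 6, 6, 10, 30, 33, 42
The 2 values of 5 occupy positions 1–2 → average rank (1+2)/2 = 1.5.
The 3 values of 6 occupy positions 3–5 → average rank 4.
Rank 7 → value 30.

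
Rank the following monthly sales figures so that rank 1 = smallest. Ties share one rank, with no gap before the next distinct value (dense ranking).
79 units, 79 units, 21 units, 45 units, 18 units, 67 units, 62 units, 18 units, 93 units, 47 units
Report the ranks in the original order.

Sorted (ascending): 18, 18, 21, 45, 47, 62, 67, 79, 79, 93
The 2 values of 18 share dense rank 1.
The 2 values of 79 share dense rank 7.
Remaining distinct values take the next consecutive integers.

7, 7, 2, 3, 1, 6, 5, 1, 8, 4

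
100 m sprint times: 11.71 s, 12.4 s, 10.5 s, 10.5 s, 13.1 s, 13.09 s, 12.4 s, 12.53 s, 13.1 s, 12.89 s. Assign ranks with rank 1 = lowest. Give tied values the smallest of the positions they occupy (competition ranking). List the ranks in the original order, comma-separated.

3, 4, 1, 1, 9, 8, 4, 6, 9, 7

Sorted (ascending): 10.5, 10.5, 11.71, 12.4, 12.4, 12.53, 12.89, 13.09, 13.1, 13.1
The 2 values of 10.5 occupy positions 1–2 → each gets rank 1.
The 2 values of 12.4 occupy positions 4–5 → each gets rank 4.
The 2 values of 13.1 occupy positions 9–10 → each gets rank 9.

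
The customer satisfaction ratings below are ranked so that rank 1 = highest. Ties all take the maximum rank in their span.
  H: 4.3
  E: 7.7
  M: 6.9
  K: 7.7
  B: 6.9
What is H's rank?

Sorted (descending): 7.7, 7.7, 6.9, 6.9, 4.3
The 2 values of 7.7 occupy positions 1–2 → each gets rank 2.
The 2 values of 6.9 occupy positions 3–4 → each gets rank 4.
H has value 4.3 → rank 5.

5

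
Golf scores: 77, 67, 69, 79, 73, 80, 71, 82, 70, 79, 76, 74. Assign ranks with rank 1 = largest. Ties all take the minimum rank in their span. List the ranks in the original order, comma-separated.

Sorted (descending): 82, 80, 79, 79, 77, 76, 74, 73, 71, 70, 69, 67
The 2 values of 79 occupy positions 3–4 → each gets rank 3.

5, 12, 11, 3, 8, 2, 9, 1, 10, 3, 6, 7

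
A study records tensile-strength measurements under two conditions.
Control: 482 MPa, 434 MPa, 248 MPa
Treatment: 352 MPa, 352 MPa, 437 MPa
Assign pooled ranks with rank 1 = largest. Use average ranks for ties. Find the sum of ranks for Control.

Sorted (descending): 482, 437, 434, 352, 352, 248
The 2 values of 352 occupy positions 4–5 → average rank (4+5)/2 = 4.5.
Control values → pooled ranks: 482→1, 434→3, 248→6
Rank sum = 1 + 3 + 6 = 10

10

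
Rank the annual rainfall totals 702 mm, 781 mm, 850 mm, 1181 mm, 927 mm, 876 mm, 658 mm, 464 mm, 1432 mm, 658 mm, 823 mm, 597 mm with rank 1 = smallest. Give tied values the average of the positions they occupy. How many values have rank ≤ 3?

Sorted (ascending): 464, 597, 658, 658, 702, 781, 823, 850, 876, 927, 1181, 1432
The 2 values of 658 occupy positions 3–4 → average rank (3+4)/2 = 3.5.
Ranks ≤ 3: {1, 2} → 2 values.

2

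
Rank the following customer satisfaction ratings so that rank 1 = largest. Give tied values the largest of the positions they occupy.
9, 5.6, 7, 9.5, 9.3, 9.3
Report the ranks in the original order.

4, 6, 5, 1, 3, 3

Sorted (descending): 9.5, 9.3, 9.3, 9, 7, 5.6
The 2 values of 9.3 occupy positions 2–3 → each gets rank 3.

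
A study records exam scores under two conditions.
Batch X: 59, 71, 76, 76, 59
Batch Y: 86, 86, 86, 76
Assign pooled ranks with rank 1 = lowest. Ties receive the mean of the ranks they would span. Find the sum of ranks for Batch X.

16

Sorted (ascending): 59, 59, 71, 76, 76, 76, 86, 86, 86
The 2 values of 59 occupy positions 1–2 → average rank (1+2)/2 = 1.5.
The 3 values of 76 occupy positions 4–6 → average rank 5.
The 3 values of 86 occupy positions 7–9 → average rank 8.
Batch X values → pooled ranks: 59→1.5, 71→3, 76→5, 76→5, 59→1.5
Rank sum = 1.5 + 3 + 5 + 5 + 1.5 = 16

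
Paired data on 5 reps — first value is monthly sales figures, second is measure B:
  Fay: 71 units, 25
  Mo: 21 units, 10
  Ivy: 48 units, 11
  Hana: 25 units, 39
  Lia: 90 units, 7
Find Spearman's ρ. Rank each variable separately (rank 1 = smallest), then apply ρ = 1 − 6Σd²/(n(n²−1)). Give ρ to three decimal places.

-0.300

Ranks of variable 1: 4, 1, 3, 2, 5
Ranks of variable 2: 4, 2, 3, 5, 1
d = r₁ − r₂: 0, -1, 0, -3, 4
d²: 0, 1, 0, 9, 16; Σd² = 26
ρ = 1 − 6·26/(5·24) = 1 − 156/120 = -0.300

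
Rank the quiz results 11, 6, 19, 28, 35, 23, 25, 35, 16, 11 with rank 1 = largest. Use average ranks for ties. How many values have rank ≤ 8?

Sorted (descending): 35, 35, 28, 25, 23, 19, 16, 11, 11, 6
The 2 values of 35 occupy positions 1–2 → average rank (1+2)/2 = 1.5.
The 2 values of 11 occupy positions 8–9 → average rank (8+9)/2 = 8.5.
Ranks ≤ 8: {1.5, 1.5, 3, 4, 5, 6, 7} → 7 values.

7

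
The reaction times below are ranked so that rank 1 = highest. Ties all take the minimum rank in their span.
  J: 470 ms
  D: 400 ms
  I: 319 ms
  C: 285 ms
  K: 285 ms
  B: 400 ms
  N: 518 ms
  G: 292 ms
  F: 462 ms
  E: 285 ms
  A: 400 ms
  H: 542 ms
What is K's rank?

Sorted (descending): 542, 518, 470, 462, 400, 400, 400, 319, 292, 285, 285, 285
The 3 values of 400 occupy positions 5–7 → each gets rank 5.
The 3 values of 285 occupy positions 10–12 → each gets rank 10.
K has value 285 ms → rank 10.

10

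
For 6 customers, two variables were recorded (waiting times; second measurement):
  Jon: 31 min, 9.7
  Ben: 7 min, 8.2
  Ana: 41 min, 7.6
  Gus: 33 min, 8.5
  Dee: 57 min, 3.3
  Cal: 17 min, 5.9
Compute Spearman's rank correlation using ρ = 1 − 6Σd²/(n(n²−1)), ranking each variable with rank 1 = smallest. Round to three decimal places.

-0.371

Ranks of variable 1: 3, 1, 5, 4, 6, 2
Ranks of variable 2: 6, 4, 3, 5, 1, 2
d = r₁ − r₂: -3, -3, 2, -1, 5, 0
d²: 9, 9, 4, 1, 25, 0; Σd² = 48
ρ = 1 − 6·48/(6·35) = 1 − 288/210 = -0.371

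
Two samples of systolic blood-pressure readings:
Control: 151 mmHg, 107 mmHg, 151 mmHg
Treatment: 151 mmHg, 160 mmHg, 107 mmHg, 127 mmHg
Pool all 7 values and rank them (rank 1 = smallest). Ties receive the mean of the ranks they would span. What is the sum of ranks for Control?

Sorted (ascending): 107, 107, 127, 151, 151, 151, 160
The 2 values of 107 occupy positions 1–2 → average rank (1+2)/2 = 1.5.
The 3 values of 151 occupy positions 4–6 → average rank 5.
Control values → pooled ranks: 151→5, 107→1.5, 151→5
Rank sum = 5 + 1.5 + 5 = 11.5

11.5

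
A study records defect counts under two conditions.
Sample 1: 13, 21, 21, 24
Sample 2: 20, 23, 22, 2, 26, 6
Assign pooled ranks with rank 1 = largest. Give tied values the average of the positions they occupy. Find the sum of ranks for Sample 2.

Sorted (descending): 26, 24, 23, 22, 21, 21, 20, 13, 6, 2
The 2 values of 21 occupy positions 5–6 → average rank (5+6)/2 = 5.5.
Sample 2 values → pooled ranks: 20→7, 23→3, 22→4, 2→10, 26→1, 6→9
Rank sum = 7 + 3 + 4 + 10 + 1 + 9 = 34

34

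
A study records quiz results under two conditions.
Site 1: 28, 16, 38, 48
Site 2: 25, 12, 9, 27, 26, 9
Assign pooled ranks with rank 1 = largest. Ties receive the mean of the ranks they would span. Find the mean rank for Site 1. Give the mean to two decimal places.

Sorted (descending): 48, 38, 28, 27, 26, 25, 16, 12, 9, 9
The 2 values of 9 occupy positions 9–10 → average rank (9+10)/2 = 9.5.
Site 1 values → pooled ranks: 28→3, 16→7, 38→2, 48→1
Mean rank = (3 + 7 + 2 + 1) / 4 = 3.25

3.25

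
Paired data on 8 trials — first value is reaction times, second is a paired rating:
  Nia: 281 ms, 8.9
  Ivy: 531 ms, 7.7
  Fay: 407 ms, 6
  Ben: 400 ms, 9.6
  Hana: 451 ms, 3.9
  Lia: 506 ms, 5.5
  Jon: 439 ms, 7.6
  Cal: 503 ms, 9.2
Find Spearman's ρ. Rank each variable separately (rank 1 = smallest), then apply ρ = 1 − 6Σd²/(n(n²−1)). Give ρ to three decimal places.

-0.333

Ranks of variable 1: 1, 8, 3, 2, 5, 7, 4, 6
Ranks of variable 2: 6, 5, 3, 8, 1, 2, 4, 7
d = r₁ − r₂: -5, 3, 0, -6, 4, 5, 0, -1
d²: 25, 9, 0, 36, 16, 25, 0, 1; Σd² = 112
ρ = 1 − 6·112/(8·63) = 1 − 672/504 = -0.333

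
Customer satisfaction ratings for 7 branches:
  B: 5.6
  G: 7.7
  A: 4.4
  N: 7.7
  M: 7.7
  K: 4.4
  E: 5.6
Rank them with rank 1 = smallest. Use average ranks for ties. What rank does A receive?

Sorted (ascending): 4.4, 4.4, 5.6, 5.6, 7.7, 7.7, 7.7
The 2 values of 4.4 occupy positions 1–2 → average rank (1+2)/2 = 1.5.
The 2 values of 5.6 occupy positions 3–4 → average rank (3+4)/2 = 3.5.
The 3 values of 7.7 occupy positions 5–7 → average rank 6.
A has value 4.4 → rank 1.5.

1.5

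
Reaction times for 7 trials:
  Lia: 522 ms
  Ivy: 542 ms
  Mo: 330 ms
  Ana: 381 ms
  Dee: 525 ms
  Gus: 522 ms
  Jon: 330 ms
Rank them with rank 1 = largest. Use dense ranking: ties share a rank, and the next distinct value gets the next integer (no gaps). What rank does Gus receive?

Sorted (descending): 542, 525, 522, 522, 381, 330, 330
The 2 values of 522 share dense rank 3.
The 2 values of 330 share dense rank 5.
Remaining distinct values take the next consecutive integers.
Gus has value 522 ms → rank 3.

3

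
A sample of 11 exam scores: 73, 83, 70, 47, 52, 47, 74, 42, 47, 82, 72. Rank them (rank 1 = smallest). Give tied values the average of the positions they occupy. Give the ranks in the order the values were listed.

Sorted (ascending): 42, 47, 47, 47, 52, 70, 72, 73, 74, 82, 83
The 3 values of 47 occupy positions 2–4 → average rank 3.

8, 11, 6, 3, 5, 3, 9, 1, 3, 10, 7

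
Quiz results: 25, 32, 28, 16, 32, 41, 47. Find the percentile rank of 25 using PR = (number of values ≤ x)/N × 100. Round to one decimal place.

28.6

N = 7.
Strictly below 25: 1. Equal to 25: 1.
PR = 2/7 × 100 = 28.6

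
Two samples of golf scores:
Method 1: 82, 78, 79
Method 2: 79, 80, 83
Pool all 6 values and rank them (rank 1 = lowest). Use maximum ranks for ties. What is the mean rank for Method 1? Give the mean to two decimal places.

Sorted (ascending): 78, 79, 79, 80, 82, 83
The 2 values of 79 occupy positions 2–3 → each gets rank 3.
Method 1 values → pooled ranks: 82→5, 78→1, 79→3
Mean rank = (5 + 1 + 3) / 3 = 3.00

3.00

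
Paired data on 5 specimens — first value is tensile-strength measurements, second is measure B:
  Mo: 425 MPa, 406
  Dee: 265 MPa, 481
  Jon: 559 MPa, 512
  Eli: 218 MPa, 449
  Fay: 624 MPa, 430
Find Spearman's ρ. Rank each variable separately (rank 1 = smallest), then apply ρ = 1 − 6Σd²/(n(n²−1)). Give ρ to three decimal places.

-0.100

Ranks of variable 1: 3, 2, 4, 1, 5
Ranks of variable 2: 1, 4, 5, 3, 2
d = r₁ − r₂: 2, -2, -1, -2, 3
d²: 4, 4, 1, 4, 9; Σd² = 22
ρ = 1 − 6·22/(5·24) = 1 − 132/120 = -0.100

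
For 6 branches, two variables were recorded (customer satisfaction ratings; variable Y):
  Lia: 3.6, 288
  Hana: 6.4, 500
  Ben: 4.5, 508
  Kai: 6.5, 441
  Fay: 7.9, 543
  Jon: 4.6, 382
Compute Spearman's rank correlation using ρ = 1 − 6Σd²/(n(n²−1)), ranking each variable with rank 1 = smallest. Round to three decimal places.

0.600

Ranks of variable 1: 1, 4, 2, 5, 6, 3
Ranks of variable 2: 1, 4, 5, 3, 6, 2
d = r₁ − r₂: 0, 0, -3, 2, 0, 1
d²: 0, 0, 9, 4, 0, 1; Σd² = 14
ρ = 1 − 6·14/(6·35) = 1 − 84/210 = 0.600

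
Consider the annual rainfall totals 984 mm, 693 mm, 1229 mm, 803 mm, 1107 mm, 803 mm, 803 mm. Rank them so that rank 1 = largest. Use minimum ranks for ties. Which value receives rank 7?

693

Sorted (descending): 1229, 1107, 984, 803, 803, 803, 693
The 3 values of 803 occupy positions 4–6 → each gets rank 4.
Rank 7 → value 693.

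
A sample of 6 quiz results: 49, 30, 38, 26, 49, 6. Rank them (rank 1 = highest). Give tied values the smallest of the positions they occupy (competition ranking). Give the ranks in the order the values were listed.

Sorted (descending): 49, 49, 38, 30, 26, 6
The 2 values of 49 occupy positions 1–2 → each gets rank 1.

1, 4, 3, 5, 1, 6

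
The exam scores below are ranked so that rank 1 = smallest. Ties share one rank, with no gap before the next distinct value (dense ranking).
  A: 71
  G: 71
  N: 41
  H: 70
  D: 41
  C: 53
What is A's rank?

Sorted (ascending): 41, 41, 53, 70, 71, 71
The 2 values of 41 share dense rank 1.
The 2 values of 71 share dense rank 4.
Remaining distinct values take the next consecutive integers.
A has value 71 → rank 4.

4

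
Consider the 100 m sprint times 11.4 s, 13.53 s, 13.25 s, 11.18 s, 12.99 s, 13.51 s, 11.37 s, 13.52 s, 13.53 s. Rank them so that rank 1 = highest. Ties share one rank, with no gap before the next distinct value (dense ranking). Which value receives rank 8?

11.18

Sorted (descending): 13.53, 13.53, 13.52, 13.51, 13.25, 12.99, 11.4, 11.37, 11.18
The 2 values of 13.53 share dense rank 1.
Remaining distinct values take the next consecutive integers.
Rank 8 → value 11.18.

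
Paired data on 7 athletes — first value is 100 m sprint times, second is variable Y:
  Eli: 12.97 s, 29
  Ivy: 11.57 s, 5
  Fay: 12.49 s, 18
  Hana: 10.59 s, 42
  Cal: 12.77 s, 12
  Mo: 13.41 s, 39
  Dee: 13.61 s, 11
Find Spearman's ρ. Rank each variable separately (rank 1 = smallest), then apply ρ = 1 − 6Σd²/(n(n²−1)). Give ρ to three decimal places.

Ranks of variable 1: 5, 2, 3, 1, 4, 6, 7
Ranks of variable 2: 5, 1, 4, 7, 3, 6, 2
d = r₁ − r₂: 0, 1, -1, -6, 1, 0, 5
d²: 0, 1, 1, 36, 1, 0, 25; Σd² = 64
ρ = 1 − 6·64/(7·48) = 1 − 384/336 = -0.143

-0.143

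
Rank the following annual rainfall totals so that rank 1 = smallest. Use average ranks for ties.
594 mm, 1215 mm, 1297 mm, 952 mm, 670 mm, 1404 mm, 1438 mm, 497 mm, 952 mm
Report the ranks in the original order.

Sorted (ascending): 497, 594, 670, 952, 952, 1215, 1297, 1404, 1438
The 2 values of 952 occupy positions 4–5 → average rank (4+5)/2 = 4.5.

2, 6, 7, 4.5, 3, 8, 9, 1, 4.5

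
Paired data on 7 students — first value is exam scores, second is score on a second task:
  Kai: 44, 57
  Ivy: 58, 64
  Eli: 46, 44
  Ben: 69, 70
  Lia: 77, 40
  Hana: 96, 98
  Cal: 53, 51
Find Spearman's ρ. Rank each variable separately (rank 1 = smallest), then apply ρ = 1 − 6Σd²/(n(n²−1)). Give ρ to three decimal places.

Ranks of variable 1: 1, 4, 2, 5, 6, 7, 3
Ranks of variable 2: 4, 5, 2, 6, 1, 7, 3
d = r₁ − r₂: -3, -1, 0, -1, 5, 0, 0
d²: 9, 1, 0, 1, 25, 0, 0; Σd² = 36
ρ = 1 − 6·36/(7·48) = 1 − 216/336 = 0.357

0.357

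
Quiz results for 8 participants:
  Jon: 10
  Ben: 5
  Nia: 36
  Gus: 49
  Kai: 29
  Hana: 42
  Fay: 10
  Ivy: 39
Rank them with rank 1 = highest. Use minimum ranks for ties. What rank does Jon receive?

Sorted (descending): 49, 42, 39, 36, 29, 10, 10, 5
The 2 values of 10 occupy positions 6–7 → each gets rank 6.
Jon has value 10 → rank 6.

6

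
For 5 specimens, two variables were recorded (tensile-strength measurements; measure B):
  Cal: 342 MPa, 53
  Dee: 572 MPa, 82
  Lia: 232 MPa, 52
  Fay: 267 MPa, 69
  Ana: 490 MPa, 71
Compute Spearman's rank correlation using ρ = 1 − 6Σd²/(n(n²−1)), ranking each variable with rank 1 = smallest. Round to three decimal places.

Ranks of variable 1: 3, 5, 1, 2, 4
Ranks of variable 2: 2, 5, 1, 3, 4
d = r₁ − r₂: 1, 0, 0, -1, 0
d²: 1, 0, 0, 1, 0; Σd² = 2
ρ = 1 − 6·2/(5·24) = 1 − 12/120 = 0.900

0.900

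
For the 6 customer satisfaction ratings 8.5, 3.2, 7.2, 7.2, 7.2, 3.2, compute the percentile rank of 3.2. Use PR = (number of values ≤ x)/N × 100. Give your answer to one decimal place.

N = 6.
Strictly below 3.2: 0. Equal to 3.2: 2.
PR = 2/6 × 100 = 33.3

33.3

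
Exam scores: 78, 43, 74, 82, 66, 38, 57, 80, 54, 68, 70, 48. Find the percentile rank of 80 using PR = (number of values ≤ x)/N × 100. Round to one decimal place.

N = 12.
Strictly below 80: 10. Equal to 80: 1.
PR = 11/12 × 100 = 91.7

91.7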